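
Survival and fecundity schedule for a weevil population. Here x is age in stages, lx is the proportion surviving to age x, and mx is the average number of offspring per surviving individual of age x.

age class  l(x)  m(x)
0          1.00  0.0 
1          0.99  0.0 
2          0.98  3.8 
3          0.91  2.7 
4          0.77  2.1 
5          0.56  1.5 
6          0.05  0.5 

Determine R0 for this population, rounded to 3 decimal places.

lx·mx by age: 0, 0, 3.724, 2.457, 1.617, 0.84, 0.025
R0 = Σ lx·mx = 8.663 → 8.663

8.663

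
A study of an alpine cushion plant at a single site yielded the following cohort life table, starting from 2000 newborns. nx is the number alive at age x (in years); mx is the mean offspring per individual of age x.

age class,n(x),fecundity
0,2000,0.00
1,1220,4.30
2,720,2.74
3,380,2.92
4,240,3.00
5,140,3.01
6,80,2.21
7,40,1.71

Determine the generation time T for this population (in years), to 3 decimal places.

1.961

lx = nx/n0 = nx/2000: 1, 0.61, 0.36, 0.19, 0.12, 0.07, 0.04, 0.02
lx·mx: 0, 2.623, 0.9864, 0.5548, 0.36, 0.2107, 0.0884, 0.0342 → R0 = 4.8575
x·lx·mx: 0, 2.623, 1.9728, 1.6644, 1.44, 1.0535, 0.5304, 0.2394 → Σ = 9.5235
T = 9.5235 / 4.8575 = 1.960576… → 1.961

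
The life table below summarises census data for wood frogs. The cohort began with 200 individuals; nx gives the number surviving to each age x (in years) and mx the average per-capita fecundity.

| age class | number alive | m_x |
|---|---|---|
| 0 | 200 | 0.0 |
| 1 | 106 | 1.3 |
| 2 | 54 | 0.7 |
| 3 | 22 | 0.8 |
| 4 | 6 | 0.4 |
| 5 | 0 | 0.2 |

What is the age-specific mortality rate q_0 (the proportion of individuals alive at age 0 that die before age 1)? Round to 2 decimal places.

lx = nx/n0 = nx/200: 1, 0.53, 0.27, 0.11, 0.03, 0
q_0 = (l_0 − l_1) / l_0 = (1 − 0.53) / 1
     = 0.47 / 1 = 0.47 → 0.47

0.47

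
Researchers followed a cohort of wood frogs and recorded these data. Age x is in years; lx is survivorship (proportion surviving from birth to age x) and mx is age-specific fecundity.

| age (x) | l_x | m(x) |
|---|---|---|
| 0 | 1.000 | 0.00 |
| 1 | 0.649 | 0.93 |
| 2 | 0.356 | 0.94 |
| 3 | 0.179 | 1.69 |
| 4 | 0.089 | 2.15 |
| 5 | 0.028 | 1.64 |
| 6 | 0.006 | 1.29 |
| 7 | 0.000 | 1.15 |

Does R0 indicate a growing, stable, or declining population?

growing

R0 = Σ lx·mx = 0 + 0.60357 + 0.33464 + 0.30251 + 0.19135 + 0.04592 + 0.00774 + 0 = 1.48573
R0 > 1, so the population is growing.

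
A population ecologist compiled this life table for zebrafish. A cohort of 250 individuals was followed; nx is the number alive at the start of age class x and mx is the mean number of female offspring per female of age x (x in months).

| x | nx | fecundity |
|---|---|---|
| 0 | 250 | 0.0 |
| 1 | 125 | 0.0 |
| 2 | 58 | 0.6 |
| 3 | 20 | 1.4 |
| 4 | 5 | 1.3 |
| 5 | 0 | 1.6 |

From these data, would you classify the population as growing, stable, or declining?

lx = nx/n0 = nx/250: 1, 0.5, 0.232, 0.08, 0.02, 0
R0 = Σ lx·mx = 0 + 0 + 0.1392 + 0.112 + 0.026 + 0 = 0.2772
R0 < 1, so the population is declining.

declining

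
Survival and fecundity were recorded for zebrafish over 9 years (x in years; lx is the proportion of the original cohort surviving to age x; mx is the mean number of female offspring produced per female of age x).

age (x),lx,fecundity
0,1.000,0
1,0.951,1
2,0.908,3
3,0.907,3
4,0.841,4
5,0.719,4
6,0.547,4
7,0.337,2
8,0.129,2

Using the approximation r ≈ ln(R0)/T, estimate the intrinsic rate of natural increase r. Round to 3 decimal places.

0.697

R0 = Σ lx·mx = 0 + 0.951 + 2.724 + 2.721 + 3.364 + 2.876 + 2.188 + 0.674 + 0.258 = 15.756
Σ x·lx·mx = 62.308; T = 62.308/15.756 = 3.95456…
r ≈ ln(R0)/T = ln(15.756)/3.95456… = 0.69723… → 0.697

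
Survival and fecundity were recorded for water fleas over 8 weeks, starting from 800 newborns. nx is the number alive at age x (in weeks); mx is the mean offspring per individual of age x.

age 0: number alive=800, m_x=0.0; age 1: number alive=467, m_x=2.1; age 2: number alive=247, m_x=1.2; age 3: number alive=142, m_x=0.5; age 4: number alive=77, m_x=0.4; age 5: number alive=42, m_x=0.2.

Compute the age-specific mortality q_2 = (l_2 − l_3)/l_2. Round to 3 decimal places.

lx = nx/n0 = nx/800: 1, 0.58375, 0.30875, 0.1775, 0.09625, 0.0525
q_2 = (l_2 − l_3) / l_2 = (0.30875 − 0.1775) / 0.30875
     = 0.13125 / 0.30875 = 0.425101… → 0.425

0.425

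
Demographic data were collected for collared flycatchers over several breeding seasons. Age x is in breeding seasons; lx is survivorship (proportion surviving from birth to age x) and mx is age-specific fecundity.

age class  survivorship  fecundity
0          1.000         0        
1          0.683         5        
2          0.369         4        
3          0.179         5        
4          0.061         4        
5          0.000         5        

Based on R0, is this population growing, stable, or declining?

growing

R0 = Σ lx·mx = 0 + 3.415 + 1.476 + 0.895 + 0.244 + 0 = 6.03
R0 > 1, so the population is growing.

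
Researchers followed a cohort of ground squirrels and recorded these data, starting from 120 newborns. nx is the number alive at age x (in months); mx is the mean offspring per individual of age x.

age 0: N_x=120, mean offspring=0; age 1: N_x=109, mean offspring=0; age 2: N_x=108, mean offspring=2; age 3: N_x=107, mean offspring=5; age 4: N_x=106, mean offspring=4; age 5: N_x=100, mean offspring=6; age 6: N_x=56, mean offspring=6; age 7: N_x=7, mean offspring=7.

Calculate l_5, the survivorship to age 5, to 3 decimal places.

l_5 = n_5/n_0 = 100/120 = 0.833333… → 0.833

0.833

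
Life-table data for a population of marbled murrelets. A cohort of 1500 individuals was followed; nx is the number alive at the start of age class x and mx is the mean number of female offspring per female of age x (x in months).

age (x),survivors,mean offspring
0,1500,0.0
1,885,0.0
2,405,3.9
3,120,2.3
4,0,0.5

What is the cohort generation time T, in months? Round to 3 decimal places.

2.149

lx = nx/n0 = nx/1500: 1, 0.59, 0.27, 0.08, 0
lx·mx: 0, 0, 1.053, 0.184, 0 → R0 = 1.237
x·lx·mx: 0, 0, 2.106, 0.552, 0 → Σ = 2.658
T = 2.658 / 1.237 = 2.148747… → 2.149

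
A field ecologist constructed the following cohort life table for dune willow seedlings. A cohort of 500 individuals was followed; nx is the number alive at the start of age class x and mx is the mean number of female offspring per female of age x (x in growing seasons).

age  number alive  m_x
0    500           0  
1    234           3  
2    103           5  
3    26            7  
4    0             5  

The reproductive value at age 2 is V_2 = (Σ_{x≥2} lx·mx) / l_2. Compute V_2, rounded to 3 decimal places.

lx = nx/n0 = nx/500: 1, 0.468, 0.206, 0.052, 0
lx·mx for x ≥ 2: 1.03, 0.364, 0 → sum = 1.394
V_2 = 1.394 / l_2 = 1.394 / 0.206 = 6.76699… → 6.767

6.767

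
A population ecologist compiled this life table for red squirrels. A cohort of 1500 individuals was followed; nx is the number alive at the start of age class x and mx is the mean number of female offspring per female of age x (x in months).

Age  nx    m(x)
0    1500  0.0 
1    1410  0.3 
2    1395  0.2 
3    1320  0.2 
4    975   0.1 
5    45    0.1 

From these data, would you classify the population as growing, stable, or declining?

lx = nx/n0 = nx/1500: 1, 0.94, 0.93, 0.88, 0.65, 0.03
R0 = Σ lx·mx = 0 + 0.282 + 0.186 + 0.176 + 0.065 + 0.003 = 0.712
R0 < 1, so the population is declining.

declining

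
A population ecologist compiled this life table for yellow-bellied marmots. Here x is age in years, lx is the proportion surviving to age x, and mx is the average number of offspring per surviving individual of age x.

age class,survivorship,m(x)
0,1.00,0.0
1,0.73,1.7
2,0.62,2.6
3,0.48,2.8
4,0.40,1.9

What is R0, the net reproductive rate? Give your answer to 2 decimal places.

lx·mx by age: 0, 1.241, 1.612, 1.344, 0.76
R0 = Σ lx·mx = 4.957 → 4.96

4.96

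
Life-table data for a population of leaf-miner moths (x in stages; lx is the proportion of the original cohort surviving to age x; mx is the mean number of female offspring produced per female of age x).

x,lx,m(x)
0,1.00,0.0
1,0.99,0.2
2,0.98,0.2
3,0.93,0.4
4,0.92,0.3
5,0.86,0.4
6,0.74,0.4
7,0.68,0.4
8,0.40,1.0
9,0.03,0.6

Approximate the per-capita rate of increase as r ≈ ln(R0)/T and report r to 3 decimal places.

R0 = Σ lx·mx = 0 + 0.198 + 0.196 + 0.372 + 0.276 + 0.344 + 0.296 + 0.272 + 0.4 + 0.018 = 2.372
Σ x·lx·mx = 11.572; T = 11.572/2.372 = 4.87858…
r ≈ ln(R0)/T = ln(2.372)/4.87858… = 0.17705… → 0.177

0.177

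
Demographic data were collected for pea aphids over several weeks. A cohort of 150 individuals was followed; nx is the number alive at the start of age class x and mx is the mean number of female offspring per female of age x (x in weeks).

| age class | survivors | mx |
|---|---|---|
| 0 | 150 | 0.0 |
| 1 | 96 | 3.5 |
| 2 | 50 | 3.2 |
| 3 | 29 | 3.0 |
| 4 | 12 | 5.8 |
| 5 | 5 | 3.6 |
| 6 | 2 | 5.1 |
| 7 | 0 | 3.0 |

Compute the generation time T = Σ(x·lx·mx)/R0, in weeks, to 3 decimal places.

lx = nx/n0 = nx/150: 1, 0.64, 0.33333…, 0.19333…, 0.08, 0.03333…, 0.01333…, 0
lx·mx: 0, 2.24, 1.066667…, 0.58…, 0.464, 0.12…, 0.068…, 0 → R0 = 4.538667…
x·lx·mx: 0, 2.24, 2.133333…, 1.74…, 1.856, 0.6…, 0.408…, 0 → Σ = 8.977333…
T = 8.977333… / 4.538667… = 1.977967… → 1.978

1.978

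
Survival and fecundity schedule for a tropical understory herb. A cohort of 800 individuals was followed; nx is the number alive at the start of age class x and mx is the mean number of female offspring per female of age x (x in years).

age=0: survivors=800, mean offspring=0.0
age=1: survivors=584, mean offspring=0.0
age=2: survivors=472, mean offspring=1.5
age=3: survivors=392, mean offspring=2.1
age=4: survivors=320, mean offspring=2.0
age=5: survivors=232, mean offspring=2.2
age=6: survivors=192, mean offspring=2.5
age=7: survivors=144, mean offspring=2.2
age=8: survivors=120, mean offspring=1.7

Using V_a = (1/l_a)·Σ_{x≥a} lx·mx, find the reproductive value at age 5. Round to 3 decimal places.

lx = nx/n0 = nx/800: 1, 0.73, 0.59, 0.49, 0.4, 0.29, 0.24, 0.18, 0.15
lx·mx for x ≥ 5: 0.638, 0.6, 0.396, 0.255 → sum = 1.889
V_5 = 1.889 / l_5 = 1.889 / 0.29 = 6.513793… → 6.514

6.514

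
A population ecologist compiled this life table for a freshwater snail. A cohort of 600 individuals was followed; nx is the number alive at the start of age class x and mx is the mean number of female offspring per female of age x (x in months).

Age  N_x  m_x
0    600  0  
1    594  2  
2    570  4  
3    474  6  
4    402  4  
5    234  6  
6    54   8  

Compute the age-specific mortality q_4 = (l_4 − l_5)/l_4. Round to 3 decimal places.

0.418

lx = nx/n0 = nx/600: 1, 0.99, 0.95, 0.79, 0.67, 0.39, 0.09
q_4 = (l_4 − l_5) / l_4 = (0.67 − 0.39) / 0.67
     = 0.28 / 0.67 = 0.41791… → 0.418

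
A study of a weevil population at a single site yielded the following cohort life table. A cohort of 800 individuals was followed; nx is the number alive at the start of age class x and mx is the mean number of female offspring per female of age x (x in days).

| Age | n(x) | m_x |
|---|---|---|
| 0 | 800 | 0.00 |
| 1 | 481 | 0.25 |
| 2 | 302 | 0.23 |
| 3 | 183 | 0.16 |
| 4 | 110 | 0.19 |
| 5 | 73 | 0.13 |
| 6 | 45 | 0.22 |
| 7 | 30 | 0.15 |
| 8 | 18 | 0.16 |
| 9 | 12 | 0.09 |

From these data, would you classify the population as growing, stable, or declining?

declining

lx = nx/n0 = nx/800: 1, 0.60125, 0.3775, 0.22875, 0.1375, 0.09125, 0.05625, 0.0375, 0.0225, 0.015
R0 = Σ lx·mx = 0 + 0.150313… + 0.086825 + 0.0366… + 0.026125 + 0.011863… + 0.012375… + 0.005625 + 0.0036 + 0.00135 = 0.334675…
R0 < 1, so the population is declining.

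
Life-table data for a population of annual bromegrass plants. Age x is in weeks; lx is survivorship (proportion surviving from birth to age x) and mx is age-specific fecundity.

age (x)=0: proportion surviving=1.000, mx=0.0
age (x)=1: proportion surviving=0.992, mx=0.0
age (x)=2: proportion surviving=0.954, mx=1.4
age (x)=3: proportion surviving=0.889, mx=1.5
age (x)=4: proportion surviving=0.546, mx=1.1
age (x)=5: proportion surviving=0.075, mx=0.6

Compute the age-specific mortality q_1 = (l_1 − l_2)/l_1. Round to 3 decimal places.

q_1 = (l_1 − l_2) / l_1 = (0.992 − 0.954) / 0.992
     = 0.038 / 0.992 = 0.038306… → 0.038

0.038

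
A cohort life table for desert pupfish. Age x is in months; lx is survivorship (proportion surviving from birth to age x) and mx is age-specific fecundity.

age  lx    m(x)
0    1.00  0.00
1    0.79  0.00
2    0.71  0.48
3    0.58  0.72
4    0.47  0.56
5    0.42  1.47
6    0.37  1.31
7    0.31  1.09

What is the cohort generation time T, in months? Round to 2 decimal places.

lx·mx: 0, 0, 0.3408, 0.4176, 0.2632, 0.6174, 0.4847, 0.3379 → R0 = 2.4616
x·lx·mx: 0, 0, 0.6816, 1.2528, 1.0528, 3.087, 2.9082, 2.3653 → Σ = 11.3477
T = 11.3477 / 2.4616 = 4.609888… → 4.61

4.61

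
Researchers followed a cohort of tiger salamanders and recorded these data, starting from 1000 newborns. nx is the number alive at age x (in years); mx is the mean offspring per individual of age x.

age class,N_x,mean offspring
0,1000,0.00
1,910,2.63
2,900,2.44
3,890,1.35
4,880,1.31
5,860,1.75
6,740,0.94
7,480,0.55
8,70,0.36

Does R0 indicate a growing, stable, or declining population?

growing

lx = nx/n0 = nx/1000: 1, 0.91, 0.9, 0.89, 0.88, 0.86, 0.74, 0.48, 0.07
R0 = Σ lx·mx = 0 + 2.3933 + 2.196 + 1.2015 + 1.1528 + 1.505 + 0.6956 + 0.264 + 0.0252 = 9.4334
R0 > 1, so the population is growing.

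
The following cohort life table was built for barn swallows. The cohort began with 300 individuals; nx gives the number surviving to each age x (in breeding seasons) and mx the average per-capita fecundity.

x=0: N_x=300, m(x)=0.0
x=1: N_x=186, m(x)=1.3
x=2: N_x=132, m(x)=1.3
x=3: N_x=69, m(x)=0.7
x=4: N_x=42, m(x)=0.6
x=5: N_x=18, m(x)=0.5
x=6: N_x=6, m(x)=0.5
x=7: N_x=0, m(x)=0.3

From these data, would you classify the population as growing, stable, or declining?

growing

lx = nx/n0 = nx/300: 1, 0.62, 0.44, 0.23, 0.14, 0.06, 0.02, 0
R0 = Σ lx·mx = 0 + 0.806 + 0.572 + 0.161 + 0.084 + 0.03 + 0.01 + 0 = 1.663
R0 > 1, so the population is growing.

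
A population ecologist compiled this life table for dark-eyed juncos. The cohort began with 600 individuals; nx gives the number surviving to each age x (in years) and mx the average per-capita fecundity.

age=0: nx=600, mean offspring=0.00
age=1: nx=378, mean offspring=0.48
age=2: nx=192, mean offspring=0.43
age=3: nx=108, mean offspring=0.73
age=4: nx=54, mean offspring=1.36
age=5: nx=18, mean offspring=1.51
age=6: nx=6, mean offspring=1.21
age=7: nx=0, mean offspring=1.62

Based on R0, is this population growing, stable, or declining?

declining

lx = nx/n0 = nx/600: 1, 0.63, 0.32, 0.18, 0.09, 0.03, 0.01, 0
R0 = Σ lx·mx = 0 + 0.3024 + 0.1376 + 0.1314 + 0.1224 + 0.0453 + 0.0121 + 0 = 0.7512
R0 < 1, so the population is declining.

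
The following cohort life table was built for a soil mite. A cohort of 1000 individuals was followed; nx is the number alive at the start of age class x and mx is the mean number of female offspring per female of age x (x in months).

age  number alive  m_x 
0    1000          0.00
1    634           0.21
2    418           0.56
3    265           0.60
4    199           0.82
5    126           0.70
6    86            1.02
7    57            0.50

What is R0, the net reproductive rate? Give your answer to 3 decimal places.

0.894

lx = nx/n0 = nx/1000: 1, 0.634, 0.418, 0.265, 0.199, 0.126, 0.086, 0.057
lx·mx by age: 0, 0.13314, 0.23408, 0.159, 0.16318, 0.0882, 0.08772, 0.0285
R0 = Σ lx·mx = 0.89382 → 0.894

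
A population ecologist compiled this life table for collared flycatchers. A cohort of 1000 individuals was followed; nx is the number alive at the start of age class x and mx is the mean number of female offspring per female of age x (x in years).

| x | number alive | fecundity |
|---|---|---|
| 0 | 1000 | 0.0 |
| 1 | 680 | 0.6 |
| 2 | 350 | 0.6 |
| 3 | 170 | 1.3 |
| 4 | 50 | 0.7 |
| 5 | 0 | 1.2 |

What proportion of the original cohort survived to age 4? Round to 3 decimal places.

l_4 = n_4/n_0 = 50/1000 = 0.05 → 0.050

0.050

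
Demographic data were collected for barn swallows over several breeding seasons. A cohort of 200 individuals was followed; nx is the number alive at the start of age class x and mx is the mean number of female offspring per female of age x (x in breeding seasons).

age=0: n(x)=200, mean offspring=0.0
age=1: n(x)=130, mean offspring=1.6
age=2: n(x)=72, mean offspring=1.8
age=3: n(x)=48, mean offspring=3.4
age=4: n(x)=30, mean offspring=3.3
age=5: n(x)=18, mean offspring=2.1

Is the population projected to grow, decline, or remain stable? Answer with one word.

growing

lx = nx/n0 = nx/200: 1, 0.65, 0.36, 0.24, 0.15, 0.09
R0 = Σ lx·mx = 0 + 1.04 + 0.648 + 0.816 + 0.495 + 0.189 = 3.188
R0 > 1, so the population is growing.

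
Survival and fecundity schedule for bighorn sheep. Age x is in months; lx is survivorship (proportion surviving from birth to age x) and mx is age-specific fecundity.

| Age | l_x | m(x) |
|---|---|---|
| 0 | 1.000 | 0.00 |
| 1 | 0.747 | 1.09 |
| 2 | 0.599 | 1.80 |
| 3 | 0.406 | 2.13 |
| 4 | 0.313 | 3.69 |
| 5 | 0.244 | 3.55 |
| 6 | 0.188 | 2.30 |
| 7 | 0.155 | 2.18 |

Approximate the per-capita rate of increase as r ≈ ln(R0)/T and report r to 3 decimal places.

R0 = Σ lx·mx = 0 + 0.81423 + 1.0782 + 0.86478 + 1.15497 + 0.8662 + 0.4324 + 0.3379 = 5.54868
Σ x·lx·mx = 19.47555; T = 19.47555/5.54868 = 3.50994…
r ≈ ln(R0)/T = ln(5.54868)/3.50994… = 0.4882… → 0.488

0.488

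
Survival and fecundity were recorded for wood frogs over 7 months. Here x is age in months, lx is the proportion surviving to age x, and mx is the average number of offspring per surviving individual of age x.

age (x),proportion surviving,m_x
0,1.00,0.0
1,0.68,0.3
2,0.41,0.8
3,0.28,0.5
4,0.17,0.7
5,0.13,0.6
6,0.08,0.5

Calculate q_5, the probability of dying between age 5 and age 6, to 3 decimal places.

0.385

q_5 = (l_5 − l_6) / l_5 = (0.13 − 0.08) / 0.13
     = 0.05 / 0.13 = 0.384615… → 0.385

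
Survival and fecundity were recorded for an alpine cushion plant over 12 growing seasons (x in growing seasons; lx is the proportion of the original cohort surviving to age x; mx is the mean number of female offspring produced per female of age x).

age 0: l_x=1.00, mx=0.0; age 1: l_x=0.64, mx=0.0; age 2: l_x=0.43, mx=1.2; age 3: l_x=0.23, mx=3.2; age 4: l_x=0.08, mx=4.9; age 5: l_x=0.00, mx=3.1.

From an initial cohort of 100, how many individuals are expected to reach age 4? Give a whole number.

Expected survivors = N0 · l_4 = 100 × 0.08 = 8 → 8

8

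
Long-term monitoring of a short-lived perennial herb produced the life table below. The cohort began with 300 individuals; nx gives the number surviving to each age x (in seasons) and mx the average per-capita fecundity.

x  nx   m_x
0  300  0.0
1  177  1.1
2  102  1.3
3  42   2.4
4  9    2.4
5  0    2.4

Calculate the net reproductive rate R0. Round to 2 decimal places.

1.50

lx = nx/n0 = nx/300: 1, 0.59, 0.34, 0.14, 0.03, 0
lx·mx by age: 0, 0.649, 0.442, 0.336, 0.072, 0
R0 = Σ lx·mx = 1.499 → 1.50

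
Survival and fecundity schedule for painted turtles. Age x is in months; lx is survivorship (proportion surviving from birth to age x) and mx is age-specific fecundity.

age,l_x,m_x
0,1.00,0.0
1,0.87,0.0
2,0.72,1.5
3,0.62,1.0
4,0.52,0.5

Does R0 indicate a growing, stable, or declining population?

R0 = Σ lx·mx = 0 + 0 + 1.08 + 0.62 + 0.26 = 1.96
R0 > 1, so the population is growing.

growing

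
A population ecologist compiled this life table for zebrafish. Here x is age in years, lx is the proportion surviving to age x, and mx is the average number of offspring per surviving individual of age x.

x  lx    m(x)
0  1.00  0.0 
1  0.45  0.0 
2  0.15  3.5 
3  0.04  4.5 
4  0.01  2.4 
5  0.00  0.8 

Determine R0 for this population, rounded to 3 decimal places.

0.729

lx·mx by age: 0, 0, 0.525, 0.18, 0.024, 0
R0 = Σ lx·mx = 0.729 → 0.729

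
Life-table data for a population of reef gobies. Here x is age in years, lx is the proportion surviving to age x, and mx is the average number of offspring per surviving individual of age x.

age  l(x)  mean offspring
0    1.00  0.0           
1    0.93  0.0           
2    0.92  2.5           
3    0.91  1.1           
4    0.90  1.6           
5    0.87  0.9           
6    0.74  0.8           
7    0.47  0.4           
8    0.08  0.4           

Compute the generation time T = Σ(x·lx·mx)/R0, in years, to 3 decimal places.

lx·mx: 0, 0, 2.3, 1.001, 1.44, 0.783, 0.592, 0.188, 0.032 → R0 = 6.336
x·lx·mx: 0, 0, 4.6, 3.003, 5.76, 3.915, 3.552, 1.316, 0.256 → Σ = 22.402
T = 22.402 / 6.336 = 3.535669… → 3.536

3.536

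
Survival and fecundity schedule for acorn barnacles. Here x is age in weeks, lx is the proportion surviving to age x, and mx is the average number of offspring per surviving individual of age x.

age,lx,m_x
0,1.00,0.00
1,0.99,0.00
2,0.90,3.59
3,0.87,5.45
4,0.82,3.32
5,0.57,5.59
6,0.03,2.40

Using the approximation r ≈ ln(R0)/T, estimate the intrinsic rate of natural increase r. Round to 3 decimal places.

0.767

R0 = Σ lx·mx = 0 + 0 + 3.231 + 4.7415 + 2.7224 + 3.1863 + 0.072 = 13.9532
Σ x·lx·mx = 47.9396; T = 47.9396/13.9532 = 3.43574…
r ≈ ln(R0)/T = ln(13.9532)/3.43574… = 0.76714… → 0.767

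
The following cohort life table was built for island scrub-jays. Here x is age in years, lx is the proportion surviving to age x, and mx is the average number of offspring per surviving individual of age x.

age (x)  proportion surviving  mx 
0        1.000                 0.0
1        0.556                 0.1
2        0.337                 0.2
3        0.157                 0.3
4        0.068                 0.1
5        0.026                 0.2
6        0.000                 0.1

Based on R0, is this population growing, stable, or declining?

declining

R0 = Σ lx·mx = 0 + 0.0556 + 0.0674 + 0.0471 + 0.0068 + 0.0052 + 0 = 0.1821
R0 < 1, so the population is declining.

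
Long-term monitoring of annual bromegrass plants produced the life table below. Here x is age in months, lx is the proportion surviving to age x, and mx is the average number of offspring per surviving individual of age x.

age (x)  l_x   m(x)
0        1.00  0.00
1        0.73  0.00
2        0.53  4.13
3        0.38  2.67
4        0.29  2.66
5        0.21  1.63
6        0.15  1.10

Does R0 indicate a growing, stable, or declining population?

growing

R0 = Σ lx·mx = 0 + 0 + 2.1889 + 1.0146 + 0.7714 + 0.3423 + 0.165 = 4.4822
R0 > 1, so the population is growing.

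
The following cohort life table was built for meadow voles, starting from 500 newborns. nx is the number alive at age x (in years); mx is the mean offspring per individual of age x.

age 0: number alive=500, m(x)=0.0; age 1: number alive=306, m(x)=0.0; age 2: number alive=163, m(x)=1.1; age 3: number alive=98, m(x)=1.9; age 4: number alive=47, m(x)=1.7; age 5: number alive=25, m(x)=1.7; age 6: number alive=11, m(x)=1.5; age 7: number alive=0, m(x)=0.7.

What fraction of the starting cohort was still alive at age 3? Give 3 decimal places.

l_3 = n_3/n_0 = 98/500 = 0.196 → 0.196

0.196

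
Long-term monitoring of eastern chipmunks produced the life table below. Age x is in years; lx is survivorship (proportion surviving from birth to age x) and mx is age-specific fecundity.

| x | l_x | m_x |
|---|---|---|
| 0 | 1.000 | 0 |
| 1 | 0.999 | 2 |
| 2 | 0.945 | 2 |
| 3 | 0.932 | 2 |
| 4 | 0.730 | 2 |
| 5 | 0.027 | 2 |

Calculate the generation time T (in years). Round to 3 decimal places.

lx·mx: 0, 1.998, 1.89, 1.864, 1.46, 0.054 → R0 = 7.266
x·lx·mx: 0, 1.998, 3.78, 5.592, 5.84, 0.27 → Σ = 17.48
T = 17.48 / 7.266 = 2.405725… → 2.406

2.406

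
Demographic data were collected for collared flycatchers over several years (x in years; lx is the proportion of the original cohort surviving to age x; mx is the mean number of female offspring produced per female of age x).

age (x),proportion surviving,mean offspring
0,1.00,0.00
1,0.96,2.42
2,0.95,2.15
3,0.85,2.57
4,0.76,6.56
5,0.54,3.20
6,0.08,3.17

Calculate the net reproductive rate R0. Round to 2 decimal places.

13.52

lx·mx by age: 0, 2.3232, 2.0425, 2.1845, 4.9856, 1.728, 0.2536
R0 = Σ lx·mx = 13.5174 → 13.52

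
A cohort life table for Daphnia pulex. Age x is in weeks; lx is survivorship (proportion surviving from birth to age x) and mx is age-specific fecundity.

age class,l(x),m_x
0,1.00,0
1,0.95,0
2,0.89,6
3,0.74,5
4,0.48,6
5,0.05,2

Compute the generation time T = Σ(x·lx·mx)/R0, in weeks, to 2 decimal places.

lx·mx: 0, 0, 5.34, 3.7, 2.88, 0.1 → R0 = 12.02
x·lx·mx: 0, 0, 10.68, 11.1, 11.52, 0.5 → Σ = 33.8
T = 33.8 / 12.02 = 2.81198… → 2.81

2.81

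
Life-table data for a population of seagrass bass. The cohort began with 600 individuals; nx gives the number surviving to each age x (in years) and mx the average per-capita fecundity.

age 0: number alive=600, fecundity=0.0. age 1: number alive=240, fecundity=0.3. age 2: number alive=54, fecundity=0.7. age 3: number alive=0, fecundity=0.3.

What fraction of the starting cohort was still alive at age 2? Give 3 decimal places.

0.090

l_2 = n_2/n_0 = 54/600 = 0.09 → 0.090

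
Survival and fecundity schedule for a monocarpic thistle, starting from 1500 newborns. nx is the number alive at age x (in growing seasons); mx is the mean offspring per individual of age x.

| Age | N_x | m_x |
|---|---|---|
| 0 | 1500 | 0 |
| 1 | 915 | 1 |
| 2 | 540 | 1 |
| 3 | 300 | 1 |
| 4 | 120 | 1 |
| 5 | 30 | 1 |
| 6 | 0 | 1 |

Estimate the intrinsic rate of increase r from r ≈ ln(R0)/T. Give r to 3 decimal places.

lx = nx/n0 = nx/1500: 1, 0.61, 0.36, 0.2, 0.08, 0.02, 0
R0 = Σ lx·mx = 0 + 0.61 + 0.36 + 0.2 + 0.08 + 0.02 + 0 = 1.27
Σ x·lx·mx = 2.35; T = 2.35/1.27 = 1.85039…
r ≈ ln(R0)/T = ln(1.27)/1.85039… = 0.12917… → 0.129

0.129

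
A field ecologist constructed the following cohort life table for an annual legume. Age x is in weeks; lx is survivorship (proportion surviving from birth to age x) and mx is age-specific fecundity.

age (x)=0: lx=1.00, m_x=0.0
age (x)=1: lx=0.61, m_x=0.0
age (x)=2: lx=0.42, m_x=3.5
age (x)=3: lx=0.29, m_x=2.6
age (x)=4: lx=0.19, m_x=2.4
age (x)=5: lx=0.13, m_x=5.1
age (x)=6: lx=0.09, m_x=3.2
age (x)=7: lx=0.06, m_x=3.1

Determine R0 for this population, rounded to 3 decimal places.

lx·mx by age: 0, 0, 1.47, 0.754, 0.456, 0.663, 0.288, 0.186
R0 = Σ lx·mx = 3.817 → 3.817

3.817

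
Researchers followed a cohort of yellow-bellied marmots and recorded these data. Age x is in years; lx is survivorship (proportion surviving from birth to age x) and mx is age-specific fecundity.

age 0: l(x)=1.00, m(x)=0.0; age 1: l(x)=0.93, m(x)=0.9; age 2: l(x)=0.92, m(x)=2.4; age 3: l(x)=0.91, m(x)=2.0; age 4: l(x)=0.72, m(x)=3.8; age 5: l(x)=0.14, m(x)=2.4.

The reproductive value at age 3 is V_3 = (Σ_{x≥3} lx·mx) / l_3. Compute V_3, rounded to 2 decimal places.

5.38

lx·mx for x ≥ 3: 1.82, 2.736, 0.336 → sum = 4.892
V_3 = 4.892 / l_3 = 4.892 / 0.91 = 5.375824… → 5.38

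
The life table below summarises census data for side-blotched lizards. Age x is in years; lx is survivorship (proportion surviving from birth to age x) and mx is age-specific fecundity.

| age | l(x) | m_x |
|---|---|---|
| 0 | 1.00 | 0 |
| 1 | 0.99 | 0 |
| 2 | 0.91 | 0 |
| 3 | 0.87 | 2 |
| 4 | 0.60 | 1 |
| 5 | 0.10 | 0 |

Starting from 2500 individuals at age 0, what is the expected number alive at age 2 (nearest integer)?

Expected survivors = N0 · l_2 = 2500 × 0.91 = 2275 → 2275

2275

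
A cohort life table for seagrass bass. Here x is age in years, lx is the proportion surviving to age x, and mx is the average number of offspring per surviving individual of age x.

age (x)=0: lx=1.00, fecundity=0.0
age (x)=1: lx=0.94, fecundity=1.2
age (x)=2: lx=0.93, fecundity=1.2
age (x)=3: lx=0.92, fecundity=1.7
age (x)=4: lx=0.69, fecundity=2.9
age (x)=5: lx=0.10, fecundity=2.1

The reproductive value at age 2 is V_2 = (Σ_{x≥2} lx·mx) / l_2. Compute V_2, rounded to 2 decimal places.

5.26

lx·mx for x ≥ 2: 1.116, 1.564, 2.001, 0.21 → sum = 4.891
V_2 = 4.891 / l_2 = 4.891 / 0.93 = 5.25914… → 5.26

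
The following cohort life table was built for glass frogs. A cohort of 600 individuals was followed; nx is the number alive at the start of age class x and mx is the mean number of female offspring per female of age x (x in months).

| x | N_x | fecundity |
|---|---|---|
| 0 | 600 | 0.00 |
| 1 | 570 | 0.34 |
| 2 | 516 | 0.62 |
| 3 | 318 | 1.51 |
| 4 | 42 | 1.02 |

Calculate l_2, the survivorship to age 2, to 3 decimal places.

0.860

l_2 = n_2/n_0 = 516/600 = 0.86 → 0.860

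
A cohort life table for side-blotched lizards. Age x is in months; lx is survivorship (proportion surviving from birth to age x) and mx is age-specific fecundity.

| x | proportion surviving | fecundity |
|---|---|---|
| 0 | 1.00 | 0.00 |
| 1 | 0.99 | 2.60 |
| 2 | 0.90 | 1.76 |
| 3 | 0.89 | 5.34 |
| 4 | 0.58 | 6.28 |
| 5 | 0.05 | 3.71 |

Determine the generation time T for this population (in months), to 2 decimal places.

lx·mx: 0, 2.574, 1.584, 4.7526, 3.6424, 0.1855 → R0 = 12.7385
x·lx·mx: 0, 2.574, 3.168, 14.2578, 14.5696, 0.9275 → Σ = 35.4969
T = 35.4969 / 12.7385 = 2.786584… → 2.79

2.79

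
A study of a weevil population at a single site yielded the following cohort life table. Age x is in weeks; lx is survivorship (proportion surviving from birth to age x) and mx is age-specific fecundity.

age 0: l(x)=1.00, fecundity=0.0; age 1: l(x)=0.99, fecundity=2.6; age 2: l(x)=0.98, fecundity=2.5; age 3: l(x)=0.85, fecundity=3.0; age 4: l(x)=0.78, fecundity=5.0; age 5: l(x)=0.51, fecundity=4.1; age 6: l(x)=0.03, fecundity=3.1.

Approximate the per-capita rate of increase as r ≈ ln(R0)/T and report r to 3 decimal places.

0.856

R0 = Σ lx·mx = 0 + 2.574 + 2.45 + 2.55 + 3.9 + 2.091 + 0.093 = 13.658
Σ x·lx·mx = 41.737; T = 41.737/13.658 = 3.05586…
r ≈ ln(R0)/T = ln(13.658)/3.05586… = 0.85551… → 0.856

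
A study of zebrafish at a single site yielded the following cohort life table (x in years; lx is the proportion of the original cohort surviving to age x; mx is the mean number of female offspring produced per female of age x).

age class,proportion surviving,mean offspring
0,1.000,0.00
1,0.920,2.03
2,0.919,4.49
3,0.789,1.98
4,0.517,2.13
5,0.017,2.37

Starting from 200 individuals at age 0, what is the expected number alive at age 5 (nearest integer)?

3

Expected survivors = N0 · l_5 = 200 × 0.017 = 3.4 → 3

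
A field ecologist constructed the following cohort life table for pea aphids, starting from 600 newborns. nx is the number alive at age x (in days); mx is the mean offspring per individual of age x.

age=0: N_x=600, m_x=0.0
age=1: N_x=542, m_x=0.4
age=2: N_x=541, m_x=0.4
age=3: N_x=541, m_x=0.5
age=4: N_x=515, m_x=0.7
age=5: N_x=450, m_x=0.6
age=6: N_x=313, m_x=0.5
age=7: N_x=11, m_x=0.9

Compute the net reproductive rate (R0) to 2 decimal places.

lx = nx/n0 = nx/600: 1, 0.90333…, 0.90167…, 0.90167…, 0.85833…, 0.75, 0.52167…, 0.01833…
lx·mx by age: 0, 0.361333…, 0.360667…, 0.450833…, 0.600833…, 0.45, 0.260833…, 0.0165…
R0 = Σ lx·mx = 2.501… → 2.50

2.50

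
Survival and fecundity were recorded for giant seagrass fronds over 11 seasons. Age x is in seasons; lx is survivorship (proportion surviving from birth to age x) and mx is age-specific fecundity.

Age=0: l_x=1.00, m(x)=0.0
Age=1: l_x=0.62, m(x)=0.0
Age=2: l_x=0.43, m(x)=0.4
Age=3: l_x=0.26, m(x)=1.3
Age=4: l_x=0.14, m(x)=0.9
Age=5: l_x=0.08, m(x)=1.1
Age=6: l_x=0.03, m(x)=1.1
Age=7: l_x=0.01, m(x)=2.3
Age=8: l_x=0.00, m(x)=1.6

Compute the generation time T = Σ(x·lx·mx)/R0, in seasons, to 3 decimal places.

lx·mx: 0, 0, 0.172, 0.338, 0.126, 0.088, 0.033, 0.023, 0 → R0 = 0.78
x·lx·mx: 0, 0, 0.344, 1.014, 0.504, 0.44, 0.198, 0.161, 0 → Σ = 2.661
T = 2.661 / 0.78 = 3.411538… → 3.412

3.412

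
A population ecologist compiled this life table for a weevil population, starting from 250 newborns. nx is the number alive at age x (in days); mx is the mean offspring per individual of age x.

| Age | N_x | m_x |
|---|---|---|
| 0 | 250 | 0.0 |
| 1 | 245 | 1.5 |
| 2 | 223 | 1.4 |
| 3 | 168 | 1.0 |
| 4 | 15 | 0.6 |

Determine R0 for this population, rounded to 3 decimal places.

lx = nx/n0 = nx/250: 1, 0.98, 0.892, 0.672, 0.06
lx·mx by age: 0, 1.47, 1.2488, 0.672, 0.036
R0 = Σ lx·mx = 3.4268 → 3.427

3.427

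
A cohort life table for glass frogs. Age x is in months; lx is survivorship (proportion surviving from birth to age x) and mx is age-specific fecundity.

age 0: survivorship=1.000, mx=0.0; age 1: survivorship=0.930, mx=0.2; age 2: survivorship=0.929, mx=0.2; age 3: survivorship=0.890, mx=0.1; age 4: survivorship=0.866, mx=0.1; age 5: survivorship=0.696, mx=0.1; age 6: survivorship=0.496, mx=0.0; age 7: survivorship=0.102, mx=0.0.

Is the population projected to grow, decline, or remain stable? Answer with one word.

declining

R0 = Σ lx·mx = 0 + 0.186 + 0.1858 + 0.089 + 0.0866 + 0.0696 + 0 + 0 = 0.617
R0 < 1, so the population is declining.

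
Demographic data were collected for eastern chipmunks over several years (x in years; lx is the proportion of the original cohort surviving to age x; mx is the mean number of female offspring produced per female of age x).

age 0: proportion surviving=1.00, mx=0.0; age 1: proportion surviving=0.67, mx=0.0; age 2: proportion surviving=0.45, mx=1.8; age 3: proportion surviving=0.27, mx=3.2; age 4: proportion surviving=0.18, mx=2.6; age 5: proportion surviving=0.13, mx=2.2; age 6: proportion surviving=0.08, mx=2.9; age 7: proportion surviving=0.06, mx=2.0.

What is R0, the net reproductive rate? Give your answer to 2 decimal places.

2.78

lx·mx by age: 0, 0, 0.81, 0.864, 0.468, 0.286, 0.232, 0.12
R0 = Σ lx·mx = 2.78 → 2.78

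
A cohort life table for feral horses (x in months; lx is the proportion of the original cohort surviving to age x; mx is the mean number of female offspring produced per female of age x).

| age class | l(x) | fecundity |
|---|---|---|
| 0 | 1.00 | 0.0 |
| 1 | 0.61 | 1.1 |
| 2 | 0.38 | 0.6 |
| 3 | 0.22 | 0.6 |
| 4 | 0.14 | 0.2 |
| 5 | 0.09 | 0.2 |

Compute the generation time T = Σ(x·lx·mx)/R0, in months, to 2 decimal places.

lx·mx: 0, 0.671, 0.228, 0.132, 0.028, 0.018 → R0 = 1.077
x·lx·mx: 0, 0.671, 0.456, 0.396, 0.112, 0.09 → Σ = 1.725
T = 1.725 / 1.077 = 1.601671… → 1.60

1.60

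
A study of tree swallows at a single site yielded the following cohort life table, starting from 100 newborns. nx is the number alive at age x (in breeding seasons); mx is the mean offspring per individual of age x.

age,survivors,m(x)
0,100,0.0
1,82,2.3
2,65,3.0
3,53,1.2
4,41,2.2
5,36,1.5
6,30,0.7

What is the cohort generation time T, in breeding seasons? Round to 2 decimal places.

lx = nx/n0 = nx/100: 1, 0.82, 0.65, 0.53, 0.41, 0.36, 0.3
lx·mx: 0, 1.886, 1.95, 0.636, 0.902, 0.54, 0.21 → R0 = 6.124
x·lx·mx: 0, 1.886, 3.9, 1.908, 3.608, 2.7, 1.26 → Σ = 15.262
T = 15.262 / 6.124 = 2.492162… → 2.49

2.49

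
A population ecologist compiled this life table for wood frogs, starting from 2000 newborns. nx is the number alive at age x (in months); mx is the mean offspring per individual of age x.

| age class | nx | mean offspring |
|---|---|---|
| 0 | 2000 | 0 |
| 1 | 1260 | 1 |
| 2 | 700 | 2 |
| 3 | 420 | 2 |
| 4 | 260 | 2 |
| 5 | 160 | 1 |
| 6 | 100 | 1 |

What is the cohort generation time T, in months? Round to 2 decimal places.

lx = nx/n0 = nx/2000: 1, 0.63, 0.35, 0.21, 0.13, 0.08, 0.05
lx·mx: 0, 0.63, 0.7, 0.42, 0.26, 0.08, 0.05 → R0 = 2.14
x·lx·mx: 0, 0.63, 1.4, 1.26, 1.04, 0.4, 0.3 → Σ = 5.03
T = 5.03 / 2.14 = 2.350467… → 2.35

2.35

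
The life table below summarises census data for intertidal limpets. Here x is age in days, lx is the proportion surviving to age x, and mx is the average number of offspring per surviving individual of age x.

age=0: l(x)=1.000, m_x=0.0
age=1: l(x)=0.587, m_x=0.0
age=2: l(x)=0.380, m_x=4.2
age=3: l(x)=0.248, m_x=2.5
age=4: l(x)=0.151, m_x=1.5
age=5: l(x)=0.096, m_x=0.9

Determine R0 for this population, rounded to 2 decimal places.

lx·mx by age: 0, 0, 1.596, 0.62, 0.2265, 0.0864
R0 = Σ lx·mx = 2.5289 → 2.53

2.53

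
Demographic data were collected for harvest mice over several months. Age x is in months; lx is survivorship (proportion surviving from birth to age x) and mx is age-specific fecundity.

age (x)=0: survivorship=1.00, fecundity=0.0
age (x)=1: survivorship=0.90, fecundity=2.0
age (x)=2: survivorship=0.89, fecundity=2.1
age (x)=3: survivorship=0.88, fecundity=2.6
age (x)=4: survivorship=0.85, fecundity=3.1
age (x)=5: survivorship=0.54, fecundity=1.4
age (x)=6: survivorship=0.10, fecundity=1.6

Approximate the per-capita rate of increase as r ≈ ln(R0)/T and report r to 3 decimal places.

R0 = Σ lx·mx = 0 + 1.8 + 1.869 + 2.288 + 2.635 + 0.756 + 0.16 = 9.508
Σ x·lx·mx = 27.682; T = 27.682/9.508 = 2.91144…
r ≈ ln(R0)/T = ln(9.508)/2.91144… = 0.77355… → 0.774

0.774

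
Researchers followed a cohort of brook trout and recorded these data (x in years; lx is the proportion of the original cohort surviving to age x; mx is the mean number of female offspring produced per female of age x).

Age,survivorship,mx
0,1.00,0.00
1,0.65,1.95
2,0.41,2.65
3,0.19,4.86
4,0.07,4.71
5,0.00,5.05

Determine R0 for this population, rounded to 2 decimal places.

3.61

lx·mx by age: 0, 1.2675, 1.0865, 0.9234, 0.3297, 0
R0 = Σ lx·mx = 3.6071 → 3.61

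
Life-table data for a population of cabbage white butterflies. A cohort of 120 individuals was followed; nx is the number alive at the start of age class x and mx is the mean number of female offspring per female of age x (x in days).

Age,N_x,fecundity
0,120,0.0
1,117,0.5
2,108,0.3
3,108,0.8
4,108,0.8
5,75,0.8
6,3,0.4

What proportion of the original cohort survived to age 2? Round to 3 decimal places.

l_2 = n_2/n_0 = 108/120 = 0.9 → 0.900

0.900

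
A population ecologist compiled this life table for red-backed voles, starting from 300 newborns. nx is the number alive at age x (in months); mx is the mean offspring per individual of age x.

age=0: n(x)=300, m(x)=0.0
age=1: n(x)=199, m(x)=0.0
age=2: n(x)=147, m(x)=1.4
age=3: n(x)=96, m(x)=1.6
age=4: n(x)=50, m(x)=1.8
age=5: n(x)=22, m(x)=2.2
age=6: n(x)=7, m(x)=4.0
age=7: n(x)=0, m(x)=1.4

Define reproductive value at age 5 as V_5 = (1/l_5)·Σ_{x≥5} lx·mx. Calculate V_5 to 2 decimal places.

3.47

lx = nx/n0 = nx/300: 1, 0.66333…, 0.49, 0.32, 0.16667…, 0.07333…, 0.02333…, 0
lx·mx for x ≥ 5: 0.161333…, 0.093333…, 0 → sum = 0.254667…
V_5 = 0.254667… / l_5 = 0.254667… / 0.073333… = 3.472727… → 3.47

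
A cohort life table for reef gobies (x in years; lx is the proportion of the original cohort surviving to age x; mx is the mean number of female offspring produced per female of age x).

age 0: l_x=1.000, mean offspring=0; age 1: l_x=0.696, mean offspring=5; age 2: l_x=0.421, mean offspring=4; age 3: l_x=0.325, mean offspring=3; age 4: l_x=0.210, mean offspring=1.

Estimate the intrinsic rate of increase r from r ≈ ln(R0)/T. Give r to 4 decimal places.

R0 = Σ lx·mx = 0 + 3.48 + 1.684 + 0.975 + 0.21 = 6.349
Σ x·lx·mx = 10.613; T = 10.613/6.349 = 1.6716…
r ≈ ln(R0)/T = ln(6.349)/1.6716… = 1.105704… → 1.1057

1.1057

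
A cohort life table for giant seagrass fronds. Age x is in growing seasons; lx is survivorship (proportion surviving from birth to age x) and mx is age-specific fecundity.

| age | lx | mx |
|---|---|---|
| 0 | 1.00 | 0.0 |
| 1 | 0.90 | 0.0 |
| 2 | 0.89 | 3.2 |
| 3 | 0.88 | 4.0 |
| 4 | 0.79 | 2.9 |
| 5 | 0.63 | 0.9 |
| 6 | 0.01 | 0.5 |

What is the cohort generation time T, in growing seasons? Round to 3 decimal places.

3.064

lx·mx: 0, 0, 2.848, 3.52, 2.291, 0.567, 0.005 → R0 = 9.231
x·lx·mx: 0, 0, 5.696, 10.56, 9.164, 2.835, 0.03 → Σ = 28.285
T = 28.285 / 9.231 = 3.064132… → 3.064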